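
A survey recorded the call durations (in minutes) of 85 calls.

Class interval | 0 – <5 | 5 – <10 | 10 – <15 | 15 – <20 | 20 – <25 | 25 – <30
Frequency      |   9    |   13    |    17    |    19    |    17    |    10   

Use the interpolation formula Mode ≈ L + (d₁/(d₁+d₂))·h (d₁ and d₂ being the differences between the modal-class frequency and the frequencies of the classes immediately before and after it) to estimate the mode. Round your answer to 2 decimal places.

17.50

Modal class: 15 – <20 (highest frequency 19).
d₁ = 19 − 17 = 2, d₂ = 19 − 17 = 2
Mode ≈ 15 + (2/(2+2)) × 5 = 15 + 2.5000 = 17.5000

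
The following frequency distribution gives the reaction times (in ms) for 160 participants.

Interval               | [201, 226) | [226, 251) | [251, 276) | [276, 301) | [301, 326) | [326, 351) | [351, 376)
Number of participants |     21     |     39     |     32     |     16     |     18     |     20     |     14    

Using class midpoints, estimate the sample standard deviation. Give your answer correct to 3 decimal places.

Midpoints: 213.5, 238.5, 263.5, 288.5, 313.5, 338.5, 363.5
n = 160, Σfm = 44335, mean = 277.0938
Σfm² = 12639760
Σf(m − x̄)² = Σfm² − (Σfm)²/n = 12639760 − 44335²/160 = 354808.5938
Sample variance = 354808.5938 / 159 = 2231.5006
Standard deviation = √2231.5006 = 47.2388

47.239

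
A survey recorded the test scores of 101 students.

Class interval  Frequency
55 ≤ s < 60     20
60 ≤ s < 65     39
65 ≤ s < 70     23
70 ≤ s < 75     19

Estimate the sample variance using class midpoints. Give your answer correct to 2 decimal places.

Midpoints: 57.5, 62.5, 67.5, 72.5
n = 101, Σfm = 6517.5, mean = 64.5297
Σfm² = 423131.25
Σf(m − x̄)² = Σfm² − (Σfm)²/n = 423131.25 − 6517.5²/101 = 2558.9109
Sample variance = 2558.9109 / 100 = 25.5891

25.59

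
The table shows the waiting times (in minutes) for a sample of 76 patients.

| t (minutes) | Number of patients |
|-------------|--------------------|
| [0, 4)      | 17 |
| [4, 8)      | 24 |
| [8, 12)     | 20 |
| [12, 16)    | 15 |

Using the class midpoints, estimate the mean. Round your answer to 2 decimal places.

7.74

Midpoints: 2, 6, 10, 14
Σfm = 17×2 + 24×6 + 20×10 + 15×14 = 588
n = Σf = 76
Mean = 588 / 76 = 7.7368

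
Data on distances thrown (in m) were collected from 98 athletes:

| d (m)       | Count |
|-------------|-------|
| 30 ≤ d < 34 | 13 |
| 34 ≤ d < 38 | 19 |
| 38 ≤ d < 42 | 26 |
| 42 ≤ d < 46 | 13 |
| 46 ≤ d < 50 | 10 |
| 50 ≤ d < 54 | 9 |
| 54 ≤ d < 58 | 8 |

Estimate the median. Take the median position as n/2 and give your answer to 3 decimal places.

40.615

Cumulative frequencies: 13, 32, 58, 71, 81, 90, 98
n = 98; position = n/2 = 49.
This falls in the class 38 ≤ d < 42: L = 38, F = 32, f = 26, h = 4.
Median ≈ 38 + ((49 − 32) / 26) × 4 = 40.6154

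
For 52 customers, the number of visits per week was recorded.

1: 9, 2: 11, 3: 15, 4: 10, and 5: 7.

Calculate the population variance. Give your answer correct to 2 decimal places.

Values: 1, 2, 3, 4, 5
n = 52, Σfx = 151, mean = 2.9038
Σfx² = 523
Σf(x − x̄)² = Σfx² − (Σfx)²/n = 523 − 151²/52 = 84.5192
Population variance = 84.5192 / 52 = 1.6254

1.63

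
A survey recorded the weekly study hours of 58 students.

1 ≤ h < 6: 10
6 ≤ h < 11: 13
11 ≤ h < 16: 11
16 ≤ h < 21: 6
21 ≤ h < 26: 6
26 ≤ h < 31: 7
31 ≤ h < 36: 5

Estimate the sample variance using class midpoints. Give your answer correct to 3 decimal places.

94.011

Midpoints: 3.5, 8.5, 13.5, 18.5, 23.5, 28.5, 33.5
n = 58, Σfm = 913, mean = 15.7414
Σfm² = 19730.5
Σf(m − x̄)² = Σfm² − (Σfm)²/n = 19730.5 − 913²/58 = 5358.6207
Sample variance = 5358.6207 / 57 = 94.0109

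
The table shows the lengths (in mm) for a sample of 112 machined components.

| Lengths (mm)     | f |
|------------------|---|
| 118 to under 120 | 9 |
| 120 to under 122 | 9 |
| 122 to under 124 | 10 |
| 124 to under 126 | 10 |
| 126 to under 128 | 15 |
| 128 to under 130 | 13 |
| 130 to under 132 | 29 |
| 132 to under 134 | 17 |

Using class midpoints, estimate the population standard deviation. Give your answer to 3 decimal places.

Midpoints: 119, 121, 123, 125, 127, 129, 131, 133
n = 112, Σfm = 14282, mean = 127.5179
Σfm² = 1823408
Σf(m − x̄)² = Σfm² − (Σfm)²/n = 1823408 − 14282²/112 = 2197.9643
Population variance = 2197.9643 / 112 = 19.6247
Standard deviation = √19.6247 = 4.4300

4.430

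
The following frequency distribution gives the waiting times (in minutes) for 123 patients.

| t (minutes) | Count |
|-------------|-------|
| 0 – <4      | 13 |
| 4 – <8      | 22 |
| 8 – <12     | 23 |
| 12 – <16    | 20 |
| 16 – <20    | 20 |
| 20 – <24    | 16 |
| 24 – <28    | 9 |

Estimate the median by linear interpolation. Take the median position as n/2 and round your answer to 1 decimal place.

12.7

Cumulative frequencies: 13, 35, 58, 78, 98, 114, 123
n = 123; position = n/2 = 61.5.
This falls in the class 12 – <16: L = 12, F = 58, f = 20, h = 4.
Median ≈ 12 + ((61.5 − 58) / 20) × 4 = 12.7000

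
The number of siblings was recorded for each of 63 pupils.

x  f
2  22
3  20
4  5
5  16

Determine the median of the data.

Cumulative frequencies: 22, 42, 47, 63
n = 63, so the median is the value in position (n+1)/2 = 32.
Position 32 falls at value 3.

3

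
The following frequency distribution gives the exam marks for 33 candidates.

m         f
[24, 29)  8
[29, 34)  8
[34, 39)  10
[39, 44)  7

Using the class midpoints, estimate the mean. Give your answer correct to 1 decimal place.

33.9

Midpoints: 26.5, 31.5, 36.5, 41.5
Σfm = 8×26.5 + 8×31.5 + 10×36.5 + 7×41.5 = 1119.5
n = Σf = 33
Mean = 1119.5 / 33 = 33.9242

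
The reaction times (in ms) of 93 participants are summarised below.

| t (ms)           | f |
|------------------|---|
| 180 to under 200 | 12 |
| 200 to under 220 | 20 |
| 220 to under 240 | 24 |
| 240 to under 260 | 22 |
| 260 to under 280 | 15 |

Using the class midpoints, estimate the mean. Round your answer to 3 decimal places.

231.720

Midpoints: 190, 210, 230, 250, 270
Σfm = 12×190 + 20×210 + 24×230 + 22×250 + 15×270 = 21550
n = Σf = 93
Mean = 21550 / 93 = 231.7204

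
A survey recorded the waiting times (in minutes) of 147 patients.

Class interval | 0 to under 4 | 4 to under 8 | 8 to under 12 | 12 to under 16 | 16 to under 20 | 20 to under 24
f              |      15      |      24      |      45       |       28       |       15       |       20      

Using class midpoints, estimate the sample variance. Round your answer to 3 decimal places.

35.522

Midpoints: 2, 6, 10, 14, 18, 22
n = 147, Σfm = 1726, mean = 11.7415
Σfm² = 25452
Σf(m − x̄)² = Σfm² − (Σfm)²/n = 25452 − 1726²/147 = 5186.1769
Sample variance = 5186.1769 / 146 = 35.5218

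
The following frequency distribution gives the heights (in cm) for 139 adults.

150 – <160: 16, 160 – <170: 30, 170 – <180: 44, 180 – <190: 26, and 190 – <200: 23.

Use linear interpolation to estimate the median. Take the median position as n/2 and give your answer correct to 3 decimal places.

175.341

Cumulative frequencies: 16, 46, 90, 116, 139
n = 139; position = n/2 = 69.5.
This falls in the class 170 – <180: L = 170, F = 46, f = 44, h = 10.
Median ≈ 170 + ((69.5 − 46) / 44) × 10 = 175.3409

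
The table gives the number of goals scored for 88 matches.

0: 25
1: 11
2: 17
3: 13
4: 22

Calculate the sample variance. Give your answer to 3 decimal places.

Values: 0, 1, 2, 3, 4
n = 88, Σfx = 172, mean = 1.9545
Σfx² = 548
Σf(x − x̄)² = Σfx² − (Σfx)²/n = 548 − 172²/88 = 211.8182
Sample variance = 211.8182 / 87 = 2.4347

2.435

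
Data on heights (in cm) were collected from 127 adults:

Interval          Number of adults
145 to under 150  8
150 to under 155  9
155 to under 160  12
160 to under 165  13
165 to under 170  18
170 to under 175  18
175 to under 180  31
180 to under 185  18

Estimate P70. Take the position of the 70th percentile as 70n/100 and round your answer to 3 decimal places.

176.758

Cumulative frequencies: 8, 17, 29, 42, 60, 78, 109, 127
n = 127; position = 70n/100 = 88.9.
This falls in the class 175 to under 180: L = 175, F = 78, f = 31, h = 5.
70th percentile ≈ 175 + ((88.9 − 78) / 31) × 5 = 176.7581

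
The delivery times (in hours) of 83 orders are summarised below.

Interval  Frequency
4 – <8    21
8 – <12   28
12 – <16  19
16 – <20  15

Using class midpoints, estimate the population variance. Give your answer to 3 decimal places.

17.456

Midpoints: 6, 10, 14, 18
n = 83, Σfm = 942, mean = 11.3494
Σfm² = 12140
Σf(m − x̄)² = Σfm² − (Σfm)²/n = 12140 − 942²/83 = 1448.8675
Population variance = 1448.8675 / 83 = 17.4562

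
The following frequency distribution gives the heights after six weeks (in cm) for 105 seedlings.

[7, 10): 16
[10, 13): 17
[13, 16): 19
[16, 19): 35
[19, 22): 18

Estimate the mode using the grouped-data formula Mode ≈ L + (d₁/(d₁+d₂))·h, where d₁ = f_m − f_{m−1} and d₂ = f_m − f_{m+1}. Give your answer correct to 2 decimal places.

Modal class: [16, 19) (highest frequency 35).
d₁ = 35 − 19 = 16, d₂ = 35 − 18 = 17
Mode ≈ 16 + (16/(16+17)) × 3 = 16 + 1.4545 = 17.4545

17.45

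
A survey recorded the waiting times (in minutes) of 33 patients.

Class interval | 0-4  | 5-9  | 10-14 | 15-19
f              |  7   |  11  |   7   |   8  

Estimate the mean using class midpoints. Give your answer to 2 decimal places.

Midpoints: 2, 7, 12, 17
Σfm = 7×2 + 11×7 + 7×12 + 8×17 = 311
n = Σf = 33
Mean = 311 / 33 = 9.4242

9.42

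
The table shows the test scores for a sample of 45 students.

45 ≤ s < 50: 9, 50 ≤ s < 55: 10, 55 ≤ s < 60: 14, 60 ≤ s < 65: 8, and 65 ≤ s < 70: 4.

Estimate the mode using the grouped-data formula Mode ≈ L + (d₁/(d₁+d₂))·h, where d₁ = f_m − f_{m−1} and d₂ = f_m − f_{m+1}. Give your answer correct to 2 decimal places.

57.00

Modal class: 55 ≤ s < 60 (highest frequency 14).
d₁ = 14 − 10 = 4, d₂ = 14 − 8 = 6
Mode ≈ 55 + (4/(4+6)) × 5 = 55 + 2.0000 = 57.0000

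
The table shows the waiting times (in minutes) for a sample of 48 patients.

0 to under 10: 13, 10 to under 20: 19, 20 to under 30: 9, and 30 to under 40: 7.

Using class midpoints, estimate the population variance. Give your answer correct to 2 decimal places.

99.83

Midpoints: 5, 15, 25, 35
n = 48, Σfm = 820, mean = 17.0833
Σfm² = 18800
Σf(m − x̄)² = Σfm² − (Σfm)²/n = 18800 − 820²/48 = 4791.6667
Population variance = 4791.6667 / 48 = 99.8264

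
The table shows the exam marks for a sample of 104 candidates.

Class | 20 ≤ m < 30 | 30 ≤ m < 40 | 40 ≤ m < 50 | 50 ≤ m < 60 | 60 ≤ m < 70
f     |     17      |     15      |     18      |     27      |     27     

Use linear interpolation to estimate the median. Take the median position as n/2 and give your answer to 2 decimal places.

50.74

Cumulative frequencies: 17, 32, 50, 77, 104
n = 104; position = n/2 = 52.
This falls in the class 50 ≤ m < 60: L = 50, F = 50, f = 27, h = 10.
Median ≈ 50 + ((52 − 50) / 27) × 10 = 50.7407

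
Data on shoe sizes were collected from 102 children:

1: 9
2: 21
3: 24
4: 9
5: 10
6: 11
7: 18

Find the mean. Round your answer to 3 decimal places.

3.931

Values: 1, 2, 3, 4, 5, 6, 7
Σfx = 9×1 + 21×2 + 24×3 + 9×4 + 10×5 + 11×6 + 18×7 = 401
n = Σf = 102
Mean = 401 / 102 = 3.9314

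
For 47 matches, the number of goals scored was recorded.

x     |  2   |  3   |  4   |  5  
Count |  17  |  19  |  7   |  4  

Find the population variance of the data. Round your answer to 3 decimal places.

Values: 2, 3, 4, 5
n = 47, Σfx = 139, mean = 2.9574
Σfx² = 451
Σf(x − x̄)² = Σfx² − (Σfx)²/n = 451 − 139²/47 = 39.9149
Population variance = 39.9149 / 47 = 0.8493

0.849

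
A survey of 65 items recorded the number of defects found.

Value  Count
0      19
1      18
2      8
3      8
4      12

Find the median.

Cumulative frequencies: 19, 37, 45, 53, 65
n = 65, so the median is the value in position (n+1)/2 = 33.
Position 33 falls at value 1.

1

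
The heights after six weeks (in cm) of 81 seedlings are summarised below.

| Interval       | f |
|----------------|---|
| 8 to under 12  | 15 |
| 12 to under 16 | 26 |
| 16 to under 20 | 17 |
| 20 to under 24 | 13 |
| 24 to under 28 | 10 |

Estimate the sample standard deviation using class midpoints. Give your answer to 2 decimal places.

5.15

Midpoints: 10, 14, 18, 22, 26
n = 81, Σfm = 1366, mean = 16.8642
Σfm² = 25156
Σf(m − x̄)² = Σfm² − (Σfm)²/n = 25156 − 1366²/81 = 2119.5062
Sample variance = 2119.5062 / 80 = 26.4938
Standard deviation = √26.4938 = 5.1472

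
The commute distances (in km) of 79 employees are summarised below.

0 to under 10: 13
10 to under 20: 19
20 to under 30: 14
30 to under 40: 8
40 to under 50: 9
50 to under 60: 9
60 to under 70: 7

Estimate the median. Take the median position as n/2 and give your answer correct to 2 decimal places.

Cumulative frequencies: 13, 32, 46, 54, 63, 72, 79
n = 79; position = n/2 = 39.5.
This falls in the class 20 to under 30: L = 20, F = 32, f = 14, h = 10.
Median ≈ 20 + ((39.5 − 32) / 14) × 10 = 25.3571

25.36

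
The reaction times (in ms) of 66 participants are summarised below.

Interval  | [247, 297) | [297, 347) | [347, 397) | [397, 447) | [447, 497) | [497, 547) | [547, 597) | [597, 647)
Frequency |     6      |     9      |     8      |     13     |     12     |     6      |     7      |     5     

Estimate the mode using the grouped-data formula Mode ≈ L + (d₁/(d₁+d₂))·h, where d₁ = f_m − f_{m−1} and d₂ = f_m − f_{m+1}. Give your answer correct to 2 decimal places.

438.67

Modal class: [397, 447) (highest frequency 13).
d₁ = 13 − 8 = 5, d₂ = 13 − 12 = 1
Mode ≈ 397 + (5/(5+1)) × 50 = 397 + 41.6667 = 438.6667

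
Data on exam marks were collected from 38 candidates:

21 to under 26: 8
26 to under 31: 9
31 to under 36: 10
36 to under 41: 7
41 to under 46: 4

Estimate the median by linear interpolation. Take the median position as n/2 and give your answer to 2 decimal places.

Cumulative frequencies: 8, 17, 27, 34, 38
n = 38; position = n/2 = 19.
This falls in the class 31 to under 36: L = 31, F = 17, f = 10, h = 5.
Median ≈ 31 + ((19 − 17) / 10) × 5 = 32.0000

32.00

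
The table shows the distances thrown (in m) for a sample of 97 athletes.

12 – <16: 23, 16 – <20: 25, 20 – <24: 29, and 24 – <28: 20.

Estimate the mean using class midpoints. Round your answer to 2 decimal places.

Midpoints: 14, 18, 22, 26
Σfm = 23×14 + 25×18 + 29×22 + 20×26 = 1930
n = Σf = 97
Mean = 1930 / 97 = 19.8969

19.90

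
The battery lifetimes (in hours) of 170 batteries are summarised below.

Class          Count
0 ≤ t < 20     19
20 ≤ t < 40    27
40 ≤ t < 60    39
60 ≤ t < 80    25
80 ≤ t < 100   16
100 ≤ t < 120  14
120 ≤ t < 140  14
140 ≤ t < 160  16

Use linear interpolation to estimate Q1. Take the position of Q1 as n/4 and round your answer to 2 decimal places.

37.41

Cumulative frequencies: 19, 46, 85, 110, 126, 140, 154, 170
n = 170; position = n/4 = 42.5.
This falls in the class 20 ≤ t < 40: L = 20, F = 19, f = 27, h = 20.
Lower quartile ≈ 20 + ((42.5 − 19) / 27) × 20 = 37.4074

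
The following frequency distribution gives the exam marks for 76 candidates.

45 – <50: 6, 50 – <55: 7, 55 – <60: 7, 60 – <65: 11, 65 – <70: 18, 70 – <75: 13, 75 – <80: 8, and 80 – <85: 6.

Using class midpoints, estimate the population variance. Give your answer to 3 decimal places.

Midpoints: 47.5, 52.5, 57.5, 62.5, 67.5, 72.5, 77.5, 82.5
n = 76, Σfm = 5015, mean = 65.9868
Σfm² = 338175
Σf(m − x̄)² = Σfm² − (Σfm)²/n = 338175 − 5015²/76 = 7250.9868
Population variance = 7250.9868 / 76 = 95.4077

95.408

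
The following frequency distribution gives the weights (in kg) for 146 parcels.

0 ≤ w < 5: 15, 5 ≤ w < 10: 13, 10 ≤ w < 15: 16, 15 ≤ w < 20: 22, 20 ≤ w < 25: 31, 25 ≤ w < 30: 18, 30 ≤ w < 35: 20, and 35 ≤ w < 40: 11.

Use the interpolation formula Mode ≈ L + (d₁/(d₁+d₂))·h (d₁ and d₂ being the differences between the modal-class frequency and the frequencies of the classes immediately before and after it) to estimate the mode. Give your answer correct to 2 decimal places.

22.05

Modal class: 20 ≤ w < 25 (highest frequency 31).
d₁ = 31 − 22 = 9, d₂ = 31 − 18 = 13
Mode ≈ 20 + (9/(9+13)) × 5 = 20 + 2.0455 = 22.0455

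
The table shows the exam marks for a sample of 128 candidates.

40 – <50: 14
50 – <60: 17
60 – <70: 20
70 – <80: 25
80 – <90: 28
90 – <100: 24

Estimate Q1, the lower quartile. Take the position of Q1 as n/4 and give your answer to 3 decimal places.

60.500

Cumulative frequencies: 14, 31, 51, 76, 104, 128
n = 128; position = n/4 = 32.
This falls in the class 60 – <70: L = 60, F = 31, f = 20, h = 10.
Lower quartile ≈ 60 + ((32 − 31) / 20) × 10 = 60.5000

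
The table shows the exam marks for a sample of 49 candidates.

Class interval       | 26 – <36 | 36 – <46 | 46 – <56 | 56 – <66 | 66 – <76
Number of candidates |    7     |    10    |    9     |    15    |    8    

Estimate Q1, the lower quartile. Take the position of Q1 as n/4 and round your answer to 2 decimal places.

Cumulative frequencies: 7, 17, 26, 41, 49
n = 49; position = n/4 = 12.25.
This falls in the class 36 – <46: L = 36, F = 7, f = 10, h = 10.
Lower quartile ≈ 36 + ((12.25 − 7) / 10) × 10 = 41.2500

41.25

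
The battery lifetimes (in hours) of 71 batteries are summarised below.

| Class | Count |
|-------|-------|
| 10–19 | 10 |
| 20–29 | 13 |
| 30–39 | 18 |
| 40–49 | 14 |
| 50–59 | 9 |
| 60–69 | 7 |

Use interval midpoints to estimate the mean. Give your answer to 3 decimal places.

Midpoints: 14.5, 24.5, 34.5, 44.5, 54.5, 64.5
Σfm = 10×14.5 + 13×24.5 + 18×34.5 + 14×44.5 + 9×54.5 + 7×64.5 = 2649.5
n = Σf = 71
Mean = 2649.5 / 71 = 37.3169

37.317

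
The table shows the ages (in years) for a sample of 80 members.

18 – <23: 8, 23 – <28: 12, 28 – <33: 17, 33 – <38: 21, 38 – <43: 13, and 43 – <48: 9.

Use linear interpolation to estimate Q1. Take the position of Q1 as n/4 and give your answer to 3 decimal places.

28.000

Cumulative frequencies: 8, 20, 37, 58, 71, 80
n = 80; position = n/4 = 20.
This falls in the class 23 – <28: L = 23, F = 8, f = 12, h = 5.
Lower quartile ≈ 23 + ((20 − 8) / 12) × 5 = 28.0000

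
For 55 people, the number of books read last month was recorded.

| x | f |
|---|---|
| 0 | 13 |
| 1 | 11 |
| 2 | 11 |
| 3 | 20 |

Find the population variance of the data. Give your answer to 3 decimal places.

1.414

Values: 0, 1, 2, 3
n = 55, Σfx = 93, mean = 1.6909
Σfx² = 235
Σf(x − x̄)² = Σfx² − (Σfx)²/n = 235 − 93²/55 = 77.7455
Population variance = 77.7455 / 55 = 1.4136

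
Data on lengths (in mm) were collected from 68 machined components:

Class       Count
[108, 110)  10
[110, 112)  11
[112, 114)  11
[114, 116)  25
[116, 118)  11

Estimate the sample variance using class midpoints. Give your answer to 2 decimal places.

Midpoints: 109, 111, 113, 115, 117
n = 68, Σfm = 7716, mean = 113.4706
Σfm² = 876004
Σf(m − x̄)² = Σfm² − (Σfm)²/n = 876004 − 7716²/68 = 464.9412
Sample variance = 464.9412 / 67 = 6.9394

6.94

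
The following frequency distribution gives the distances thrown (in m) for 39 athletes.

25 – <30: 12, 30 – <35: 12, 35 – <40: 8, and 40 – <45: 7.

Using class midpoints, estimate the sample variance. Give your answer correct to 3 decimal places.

29.892

Midpoints: 27.5, 32.5, 37.5, 42.5
n = 39, Σfm = 1317.5, mean = 33.7821
Σfm² = 45643.75
Σf(m − x̄)² = Σfm² − (Σfm)²/n = 45643.75 − 1317.5²/39 = 1135.8974
Sample variance = 1135.8974 / 38 = 29.8920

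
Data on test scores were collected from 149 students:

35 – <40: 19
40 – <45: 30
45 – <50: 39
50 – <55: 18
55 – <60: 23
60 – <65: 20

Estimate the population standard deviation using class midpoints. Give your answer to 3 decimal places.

Midpoints: 37.5, 42.5, 47.5, 52.5, 57.5, 62.5
n = 149, Σfm = 7357.5, mean = 49.3792
Σfm² = 372681.25
Σf(m − x̄)² = Σfm² − (Σfm)²/n = 372681.25 − 7357.5²/149 = 9373.8255
Population variance = 9373.8255 / 149 = 62.9116
Standard deviation = √62.9116 = 7.9317

7.932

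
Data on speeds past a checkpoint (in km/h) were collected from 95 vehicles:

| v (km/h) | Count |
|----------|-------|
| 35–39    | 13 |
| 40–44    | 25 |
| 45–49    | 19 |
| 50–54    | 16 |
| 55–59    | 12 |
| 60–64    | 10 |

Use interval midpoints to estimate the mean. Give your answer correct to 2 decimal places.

Midpoints: 37, 42, 47, 52, 57, 62
Σfm = 13×37 + 25×42 + 19×47 + 16×52 + 12×57 + 10×62 = 4560
n = Σf = 95
Mean = 4560 / 95 = 48.0000

48.00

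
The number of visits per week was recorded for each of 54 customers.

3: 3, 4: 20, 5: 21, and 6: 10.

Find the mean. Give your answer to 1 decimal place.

Values: 3, 4, 5, 6
Σfx = 3×3 + 20×4 + 21×5 + 10×6 = 254
n = Σf = 54
Mean = 254 / 54 = 4.7037

4.7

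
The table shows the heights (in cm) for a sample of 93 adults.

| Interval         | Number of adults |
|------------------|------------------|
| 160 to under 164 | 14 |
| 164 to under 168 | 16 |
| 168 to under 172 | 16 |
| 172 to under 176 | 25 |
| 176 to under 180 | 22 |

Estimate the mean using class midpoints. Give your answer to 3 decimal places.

Midpoints: 162, 166, 170, 174, 178
Σfm = 14×162 + 16×166 + 16×170 + 25×174 + 22×178 = 15910
n = Σf = 93
Mean = 15910 / 93 = 171.0753

171.075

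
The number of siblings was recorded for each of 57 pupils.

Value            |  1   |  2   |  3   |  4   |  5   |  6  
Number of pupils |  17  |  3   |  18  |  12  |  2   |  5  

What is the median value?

3

Cumulative frequencies: 17, 20, 38, 50, 52, 57
n = 57, so the median is the value in position (n+1)/2 = 29.
Position 29 falls at value 3.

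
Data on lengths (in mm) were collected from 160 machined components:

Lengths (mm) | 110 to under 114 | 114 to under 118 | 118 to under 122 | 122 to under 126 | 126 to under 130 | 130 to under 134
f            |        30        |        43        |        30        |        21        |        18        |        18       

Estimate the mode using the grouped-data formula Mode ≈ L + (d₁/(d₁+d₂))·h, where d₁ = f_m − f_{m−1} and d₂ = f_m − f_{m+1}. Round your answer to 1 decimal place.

Modal class: 114 to under 118 (highest frequency 43).
d₁ = 43 − 30 = 13, d₂ = 43 − 30 = 13
Mode ≈ 114 + (13/(13+13)) × 4 = 114 + 2.0000 = 116.0000

116.0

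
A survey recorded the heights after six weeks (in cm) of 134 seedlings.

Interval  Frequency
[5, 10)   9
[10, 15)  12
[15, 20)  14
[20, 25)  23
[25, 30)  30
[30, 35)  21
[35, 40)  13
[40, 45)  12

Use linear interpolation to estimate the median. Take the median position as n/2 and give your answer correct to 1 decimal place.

26.5

Cumulative frequencies: 9, 21, 35, 58, 88, 109, 122, 134
n = 134; position = n/2 = 67.
This falls in the class [25, 30): L = 25, F = 58, f = 30, h = 5.
Median ≈ 25 + ((67 − 58) / 30) × 5 = 26.5000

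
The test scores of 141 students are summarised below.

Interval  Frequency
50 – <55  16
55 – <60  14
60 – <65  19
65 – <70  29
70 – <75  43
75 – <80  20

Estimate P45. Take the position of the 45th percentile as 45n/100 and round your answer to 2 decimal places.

67.49

Cumulative frequencies: 16, 30, 49, 78, 121, 141
n = 141; position = 45n/100 = 63.45.
This falls in the class 65 – <70: L = 65, F = 49, f = 29, h = 5.
45th percentile ≈ 65 + ((63.45 − 49) / 29) × 5 = 67.4914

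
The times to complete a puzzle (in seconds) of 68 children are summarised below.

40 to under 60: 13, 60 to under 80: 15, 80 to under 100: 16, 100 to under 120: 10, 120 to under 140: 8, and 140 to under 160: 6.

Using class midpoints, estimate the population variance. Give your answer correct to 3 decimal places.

958.045

Midpoints: 50, 70, 90, 110, 130, 150
n = 68, Σfm = 6180, mean = 90.8824
Σfm² = 626800
Σf(m − x̄)² = Σfm² − (Σfm)²/n = 626800 − 6180²/68 = 65147.0588
Population variance = 65147.0588 / 68 = 958.0450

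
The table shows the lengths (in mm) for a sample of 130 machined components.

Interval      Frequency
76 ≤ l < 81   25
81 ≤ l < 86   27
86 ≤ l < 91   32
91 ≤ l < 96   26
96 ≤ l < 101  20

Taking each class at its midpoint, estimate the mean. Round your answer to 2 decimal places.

Midpoints: 78.5, 83.5, 88.5, 93.5, 98.5
Σfm = 25×78.5 + 27×83.5 + 32×88.5 + 26×93.5 + 20×98.5 = 11450
n = Σf = 130
Mean = 11450 / 130 = 88.0769

88.08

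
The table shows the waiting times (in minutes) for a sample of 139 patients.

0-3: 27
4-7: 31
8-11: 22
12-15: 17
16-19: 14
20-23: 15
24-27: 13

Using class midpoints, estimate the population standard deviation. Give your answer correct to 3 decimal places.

Midpoints: 1.5, 5.5, 9.5, 13.5, 17.5, 21.5, 25.5
n = 139, Σfm = 1548.5, mean = 11.1403
Σfm² = 25756.75
Σf(m − x̄)² = Σfm² − (Σfm)²/n = 25756.75 − 1548.5²/139 = 8506.0144
Population variance = 8506.0144 / 139 = 61.1943
Standard deviation = √61.1943 = 7.8227

7.823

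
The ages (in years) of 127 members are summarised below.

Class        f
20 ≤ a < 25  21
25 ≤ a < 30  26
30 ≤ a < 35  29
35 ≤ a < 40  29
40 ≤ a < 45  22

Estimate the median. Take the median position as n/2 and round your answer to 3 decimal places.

32.845

Cumulative frequencies: 21, 47, 76, 105, 127
n = 127; position = n/2 = 63.5.
This falls in the class 30 ≤ a < 35: L = 30, F = 47, f = 29, h = 5.
Median ≈ 30 + ((63.5 − 47) / 29) × 5 = 32.8448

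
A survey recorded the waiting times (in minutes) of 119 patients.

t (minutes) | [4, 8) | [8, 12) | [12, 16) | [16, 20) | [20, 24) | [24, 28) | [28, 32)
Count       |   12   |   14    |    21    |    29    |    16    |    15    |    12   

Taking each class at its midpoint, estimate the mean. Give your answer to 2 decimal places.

17.90

Midpoints: 6, 10, 14, 18, 22, 26, 30
Σfm = 12×6 + 14×10 + 21×14 + 29×18 + 16×22 + 15×26 + 12×30 = 2130
n = Σf = 119
Mean = 2130 / 119 = 17.8992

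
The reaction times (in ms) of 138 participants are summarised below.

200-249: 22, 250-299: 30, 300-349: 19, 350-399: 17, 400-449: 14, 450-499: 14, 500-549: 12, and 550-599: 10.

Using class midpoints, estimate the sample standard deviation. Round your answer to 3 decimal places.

110.549

Midpoints: 224.5, 274.5, 324.5, 374.5, 424.5, 474.5, 524.5, 574.5
n = 138, Σfm = 50331, mean = 364.7174
Σfm² = 20030884.5
Σf(m − x̄)² = Σfm² − (Σfm)²/n = 20030884.5 − 50331²/138 = 1674293.4783
Sample variance = 1674293.4783 / 137 = 12221.1203
Standard deviation = √12221.1203 = 110.5492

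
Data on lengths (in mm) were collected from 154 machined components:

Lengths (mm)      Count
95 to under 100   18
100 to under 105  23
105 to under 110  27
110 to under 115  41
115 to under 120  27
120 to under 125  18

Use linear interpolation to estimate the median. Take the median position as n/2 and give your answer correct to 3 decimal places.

111.098

Cumulative frequencies: 18, 41, 68, 109, 136, 154
n = 154; position = n/2 = 77.
This falls in the class 110 to under 115: L = 110, F = 68, f = 41, h = 5.
Median ≈ 110 + ((77 − 68) / 41) × 5 = 111.0976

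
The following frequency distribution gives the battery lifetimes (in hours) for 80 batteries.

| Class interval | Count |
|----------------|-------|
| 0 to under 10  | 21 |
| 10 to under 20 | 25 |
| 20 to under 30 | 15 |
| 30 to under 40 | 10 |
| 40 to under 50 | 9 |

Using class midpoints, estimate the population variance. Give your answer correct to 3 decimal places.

169.984

Midpoints: 5, 15, 25, 35, 45
n = 80, Σfm = 1610, mean = 20.1250
Σfm² = 46000
Σf(m − x̄)² = Σfm² − (Σfm)²/n = 46000 − 1610²/80 = 13598.7500
Population variance = 13598.7500 / 80 = 169.9844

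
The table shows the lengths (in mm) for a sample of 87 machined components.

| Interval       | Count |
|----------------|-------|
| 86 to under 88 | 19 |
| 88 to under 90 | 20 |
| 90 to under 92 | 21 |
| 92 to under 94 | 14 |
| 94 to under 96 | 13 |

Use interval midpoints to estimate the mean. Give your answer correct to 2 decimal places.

90.59

Midpoints: 87, 89, 91, 93, 95
Σfm = 19×87 + 20×89 + 21×91 + 14×93 + 13×95 = 7881
n = Σf = 87
Mean = 7881 / 87 = 90.5862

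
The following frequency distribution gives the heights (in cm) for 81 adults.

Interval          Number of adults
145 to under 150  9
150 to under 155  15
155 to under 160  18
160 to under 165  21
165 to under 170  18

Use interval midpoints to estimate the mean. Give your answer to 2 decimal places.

Midpoints: 147.5, 152.5, 157.5, 162.5, 167.5
Σfm = 9×147.5 + 15×152.5 + 18×157.5 + 21×162.5 + 18×167.5 = 12877.5
n = Σf = 81
Mean = 12877.5 / 81 = 158.9815

158.98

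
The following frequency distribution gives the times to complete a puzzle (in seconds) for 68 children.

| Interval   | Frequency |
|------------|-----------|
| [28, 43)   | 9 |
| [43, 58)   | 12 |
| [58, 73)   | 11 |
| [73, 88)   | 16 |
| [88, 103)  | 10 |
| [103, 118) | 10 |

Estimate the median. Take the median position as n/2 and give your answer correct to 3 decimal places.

Cumulative frequencies: 9, 21, 32, 48, 58, 68
n = 68; position = n/2 = 34.
This falls in the class [73, 88): L = 73, F = 32, f = 16, h = 15.
Median ≈ 73 + ((34 − 32) / 16) × 15 = 74.8750

74.875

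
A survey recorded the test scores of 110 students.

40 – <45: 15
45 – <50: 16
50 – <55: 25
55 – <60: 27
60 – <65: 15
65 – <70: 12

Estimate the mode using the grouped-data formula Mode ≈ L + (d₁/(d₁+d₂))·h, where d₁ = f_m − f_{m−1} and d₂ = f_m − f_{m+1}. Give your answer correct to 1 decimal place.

Modal class: 55 – <60 (highest frequency 27).
d₁ = 27 − 25 = 2, d₂ = 27 − 15 = 12
Mode ≈ 55 + (2/(2+12)) × 5 = 55 + 0.7143 = 55.7143

55.7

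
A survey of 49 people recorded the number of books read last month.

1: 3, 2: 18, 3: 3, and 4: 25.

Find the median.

4

Cumulative frequencies: 3, 21, 24, 49
n = 49, so the median is the value in position (n+1)/2 = 25.
Position 25 falls at value 4.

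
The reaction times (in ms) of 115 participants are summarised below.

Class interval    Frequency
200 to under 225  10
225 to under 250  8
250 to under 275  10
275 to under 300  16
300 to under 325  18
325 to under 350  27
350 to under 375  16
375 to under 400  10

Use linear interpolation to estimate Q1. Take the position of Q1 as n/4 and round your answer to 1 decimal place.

276.2

Cumulative frequencies: 10, 18, 28, 44, 62, 89, 105, 115
n = 115; position = n/4 = 28.75.
This falls in the class 275 to under 300: L = 275, F = 28, f = 16, h = 25.
Lower quartile ≈ 275 + ((28.75 − 28) / 16) × 25 = 276.1719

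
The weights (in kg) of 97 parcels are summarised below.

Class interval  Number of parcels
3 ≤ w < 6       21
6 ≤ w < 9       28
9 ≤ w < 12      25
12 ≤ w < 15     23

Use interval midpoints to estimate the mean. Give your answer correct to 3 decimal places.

Midpoints: 4.5, 7.5, 10.5, 13.5
Σfm = 21×4.5 + 28×7.5 + 25×10.5 + 23×13.5 = 877.5
n = Σf = 97
Mean = 877.5 / 97 = 9.0464

9.046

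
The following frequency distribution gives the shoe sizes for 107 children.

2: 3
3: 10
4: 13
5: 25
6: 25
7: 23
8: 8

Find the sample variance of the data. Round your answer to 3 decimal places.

2.290

Values: 2, 3, 4, 5, 6, 7, 8
n = 107, Σfx = 588, mean = 5.4953
Σfx² = 3474
Σf(x − x̄)² = Σfx² − (Σfx)²/n = 3474 − 588²/107 = 242.7477
Sample variance = 242.7477 / 106 = 2.2901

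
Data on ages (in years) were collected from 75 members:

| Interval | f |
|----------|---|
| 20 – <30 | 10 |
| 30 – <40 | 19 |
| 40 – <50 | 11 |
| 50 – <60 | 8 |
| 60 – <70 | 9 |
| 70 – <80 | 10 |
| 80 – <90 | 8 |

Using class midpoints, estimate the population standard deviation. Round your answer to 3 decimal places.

Midpoints: 25, 35, 45, 55, 65, 75, 85
n = 75, Σfm = 3865, mean = 51.5333
Σfm² = 228075
Σf(m − x̄)² = Σfm² − (Σfm)²/n = 228075 − 3865²/75 = 28898.6667
Population variance = 28898.6667 / 75 = 385.3156
Standard deviation = √385.3156 = 19.6295

19.629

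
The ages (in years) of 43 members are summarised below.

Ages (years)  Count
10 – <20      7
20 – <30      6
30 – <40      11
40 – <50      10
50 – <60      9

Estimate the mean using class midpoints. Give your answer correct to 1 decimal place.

36.9

Midpoints: 15, 25, 35, 45, 55
Σfm = 7×15 + 6×25 + 11×35 + 10×45 + 9×55 = 1585
n = Σf = 43
Mean = 1585 / 43 = 36.8605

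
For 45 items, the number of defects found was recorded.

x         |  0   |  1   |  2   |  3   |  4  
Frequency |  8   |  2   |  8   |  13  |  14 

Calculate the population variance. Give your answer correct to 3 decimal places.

Values: 0, 1, 2, 3, 4
n = 45, Σfx = 113, mean = 2.5111
Σfx² = 375
Σf(x − x̄)² = Σfx² − (Σfx)²/n = 375 − 113²/45 = 91.2444
Population variance = 91.2444 / 45 = 2.0277

2.028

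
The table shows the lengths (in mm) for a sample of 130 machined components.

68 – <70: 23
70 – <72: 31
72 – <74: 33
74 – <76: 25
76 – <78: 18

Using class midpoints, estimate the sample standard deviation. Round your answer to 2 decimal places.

Midpoints: 69, 71, 73, 75, 77
n = 130, Σfm = 9458, mean = 72.7538
Σfm² = 688978
Σf(m − x̄)² = Σfm² − (Σfm)²/n = 688978 − 9458²/130 = 872.1231
Sample variance = 872.1231 / 129 = 6.7606
Standard deviation = √6.7606 = 2.6001

2.60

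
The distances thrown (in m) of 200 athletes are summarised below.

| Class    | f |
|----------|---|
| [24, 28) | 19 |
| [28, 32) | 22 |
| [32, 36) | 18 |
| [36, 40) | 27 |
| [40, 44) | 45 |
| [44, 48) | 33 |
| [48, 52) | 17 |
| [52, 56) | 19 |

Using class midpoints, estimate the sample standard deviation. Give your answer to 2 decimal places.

Midpoints: 26, 30, 34, 38, 42, 46, 50, 54
n = 200, Σfm = 8076, mean = 40.3800
Σfm² = 339552
Σf(m − x̄)² = Σfm² − (Σfm)²/n = 339552 − 8076²/200 = 13443.1200
Sample variance = 13443.1200 / 199 = 67.5534
Standard deviation = √67.5534 = 8.2191

8.22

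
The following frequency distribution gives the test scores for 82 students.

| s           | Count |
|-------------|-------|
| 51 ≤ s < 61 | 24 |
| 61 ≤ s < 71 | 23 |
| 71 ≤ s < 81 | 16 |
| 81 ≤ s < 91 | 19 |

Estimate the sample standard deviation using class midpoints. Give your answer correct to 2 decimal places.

Midpoints: 56, 66, 76, 86
n = 82, Σfm = 5712, mean = 69.6585
Σfm² = 408392
Σf(m − x̄)² = Σfm² − (Σfm)²/n = 408392 − 5712²/82 = 10502.4390
Sample variance = 10502.4390 / 81 = 129.6597
Standard deviation = √129.6597 = 11.3868

11.39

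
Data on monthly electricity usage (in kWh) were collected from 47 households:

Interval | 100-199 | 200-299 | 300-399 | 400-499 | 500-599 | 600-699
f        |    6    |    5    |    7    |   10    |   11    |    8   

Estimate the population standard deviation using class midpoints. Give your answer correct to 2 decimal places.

161.53

Midpoints: 149.5, 249.5, 349.5, 449.5, 549.5, 649.5
n = 47, Σfm = 20326.5, mean = 432.4787
Σfm² = 10017161.75
Σf(m − x̄)² = Σfm² − (Σfm)²/n = 10017161.75 − 20326.5²/47 = 1226382.9787
Population variance = 1226382.9787 / 47 = 26093.2549
Standard deviation = √26093.2549 = 161.5341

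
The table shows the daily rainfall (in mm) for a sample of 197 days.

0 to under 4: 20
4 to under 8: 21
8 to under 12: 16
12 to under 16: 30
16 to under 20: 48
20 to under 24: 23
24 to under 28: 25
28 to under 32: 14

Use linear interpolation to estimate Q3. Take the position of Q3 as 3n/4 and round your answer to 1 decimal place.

Cumulative frequencies: 20, 41, 57, 87, 135, 158, 183, 197
n = 197; position = 3n/4 = 147.75.
This falls in the class 20 to under 24: L = 20, F = 135, f = 23, h = 4.
Upper quartile ≈ 20 + ((147.75 − 135) / 23) × 4 = 22.2174

22.2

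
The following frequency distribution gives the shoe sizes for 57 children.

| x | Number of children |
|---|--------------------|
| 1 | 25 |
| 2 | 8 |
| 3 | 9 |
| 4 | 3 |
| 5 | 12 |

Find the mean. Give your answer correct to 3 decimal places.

Values: 1, 2, 3, 4, 5
Σfx = 25×1 + 8×2 + 9×3 + 3×4 + 12×5 = 140
n = Σf = 57
Mean = 140 / 57 = 2.4561

2.456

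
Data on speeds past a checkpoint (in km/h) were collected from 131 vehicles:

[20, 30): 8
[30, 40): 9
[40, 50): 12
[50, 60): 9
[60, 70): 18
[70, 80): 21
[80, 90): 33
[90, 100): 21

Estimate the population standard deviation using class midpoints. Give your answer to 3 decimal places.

21.084

Midpoints: 25, 35, 45, 55, 65, 75, 85, 95
n = 131, Σfm = 9095, mean = 69.4275
Σfm² = 689675
Σf(m − x̄)² = Σfm² − (Σfm)²/n = 689675 − 9095²/131 = 58232.0611
Population variance = 58232.0611 / 131 = 444.5196
Standard deviation = √444.5196 = 21.0836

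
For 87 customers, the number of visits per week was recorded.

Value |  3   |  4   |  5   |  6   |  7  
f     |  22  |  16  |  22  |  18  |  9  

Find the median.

Cumulative frequencies: 22, 38, 60, 78, 87
n = 87, so the median is the value in position (n+1)/2 = 44.
Position 44 falls at value 5.

5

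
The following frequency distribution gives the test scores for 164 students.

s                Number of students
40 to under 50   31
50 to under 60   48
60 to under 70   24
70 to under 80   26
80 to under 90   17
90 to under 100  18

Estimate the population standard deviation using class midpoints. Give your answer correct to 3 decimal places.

16.153

Midpoints: 45, 55, 65, 75, 85, 95
n = 164, Σfm = 10700, mean = 65.2439
Σfm² = 740900
Σf(m − x̄)² = Σfm² − (Σfm)²/n = 740900 − 10700²/164 = 42790.2439
Population variance = 42790.2439 / 164 = 260.9161
Standard deviation = √260.9161 = 16.1529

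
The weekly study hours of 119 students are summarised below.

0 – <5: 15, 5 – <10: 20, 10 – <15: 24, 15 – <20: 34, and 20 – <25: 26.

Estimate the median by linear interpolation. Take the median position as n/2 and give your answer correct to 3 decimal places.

15.074

Cumulative frequencies: 15, 35, 59, 93, 119
n = 119; position = n/2 = 59.5.
This falls in the class 15 – <20: L = 15, F = 59, f = 34, h = 5.
Median ≈ 15 + ((59.5 − 59) / 34) × 5 = 15.0735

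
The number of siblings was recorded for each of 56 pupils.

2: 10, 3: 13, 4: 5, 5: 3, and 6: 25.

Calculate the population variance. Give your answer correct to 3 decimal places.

2.658

Values: 2, 3, 4, 5, 6
n = 56, Σfx = 244, mean = 4.3571
Σfx² = 1212
Σf(x − x̄)² = Σfx² − (Σfx)²/n = 1212 − 244²/56 = 148.8571
Population variance = 148.8571 / 56 = 2.6582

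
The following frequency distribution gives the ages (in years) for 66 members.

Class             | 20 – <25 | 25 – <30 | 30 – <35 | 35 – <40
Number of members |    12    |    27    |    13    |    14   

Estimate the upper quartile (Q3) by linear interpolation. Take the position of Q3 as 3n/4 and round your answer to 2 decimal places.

34.04

Cumulative frequencies: 12, 39, 52, 66
n = 66; position = 3n/4 = 49.5.
This falls in the class 30 – <35: L = 30, F = 39, f = 13, h = 5.
Upper quartile ≈ 30 + ((49.5 − 39) / 13) × 5 = 34.0385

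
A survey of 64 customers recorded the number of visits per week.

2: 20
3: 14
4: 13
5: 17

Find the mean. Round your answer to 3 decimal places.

Values: 2, 3, 4, 5
Σfx = 20×2 + 14×3 + 13×4 + 17×5 = 219
n = Σf = 64
Mean = 219 / 64 = 3.4219

3.422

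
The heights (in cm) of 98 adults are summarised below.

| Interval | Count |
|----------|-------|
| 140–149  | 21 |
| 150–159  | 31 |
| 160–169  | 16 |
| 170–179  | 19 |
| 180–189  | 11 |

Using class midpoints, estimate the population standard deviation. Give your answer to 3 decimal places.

13.076

Midpoints: 144.5, 154.5, 164.5, 174.5, 184.5
n = 98, Σfm = 15801, mean = 161.2347
Σfm² = 2564424.5
Σf(m − x̄)² = Σfm² − (Σfm)²/n = 2564424.5 − 15801²/98 = 16755.1020
Population variance = 16755.1020 / 98 = 170.9704
Standard deviation = √170.9704 = 13.0756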